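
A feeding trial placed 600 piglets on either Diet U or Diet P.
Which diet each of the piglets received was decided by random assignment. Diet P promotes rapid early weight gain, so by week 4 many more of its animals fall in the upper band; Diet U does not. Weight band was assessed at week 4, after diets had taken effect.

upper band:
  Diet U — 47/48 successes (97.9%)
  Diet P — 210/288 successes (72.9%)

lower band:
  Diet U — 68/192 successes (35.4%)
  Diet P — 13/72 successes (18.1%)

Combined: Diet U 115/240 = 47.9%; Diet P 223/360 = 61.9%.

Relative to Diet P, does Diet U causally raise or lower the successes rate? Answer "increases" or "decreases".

The week-4 weight band-specific comparison favours Diet U throughout, but the pooled figures favour Diet P. The question is whether to condition on week-4 weight band.
Because the diet influences week-4 weight band, week-4 weight band is a post-treatment mediator, not a confounder. Stratifying on it would bias the estimate; the causal effect is the crude pooled difference.
Pooled: Diet U 47.9% vs Diet P 61.9%; Diet P is higher overall.

decreases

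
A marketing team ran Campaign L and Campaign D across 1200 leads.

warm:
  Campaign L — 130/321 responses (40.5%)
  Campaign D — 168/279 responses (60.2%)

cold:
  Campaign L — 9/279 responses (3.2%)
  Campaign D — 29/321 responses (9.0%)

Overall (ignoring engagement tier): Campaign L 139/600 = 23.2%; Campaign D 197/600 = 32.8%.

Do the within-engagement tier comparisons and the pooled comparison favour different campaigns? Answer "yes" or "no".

no

Within each engagement tier level (warm 40.5% vs 60.2%; cold 3.2% vs 9.0%), Campaign D has the higher rate every time. Pooled: 23.2% vs 32.8% — Campaign D has the higher rate overall. They agree.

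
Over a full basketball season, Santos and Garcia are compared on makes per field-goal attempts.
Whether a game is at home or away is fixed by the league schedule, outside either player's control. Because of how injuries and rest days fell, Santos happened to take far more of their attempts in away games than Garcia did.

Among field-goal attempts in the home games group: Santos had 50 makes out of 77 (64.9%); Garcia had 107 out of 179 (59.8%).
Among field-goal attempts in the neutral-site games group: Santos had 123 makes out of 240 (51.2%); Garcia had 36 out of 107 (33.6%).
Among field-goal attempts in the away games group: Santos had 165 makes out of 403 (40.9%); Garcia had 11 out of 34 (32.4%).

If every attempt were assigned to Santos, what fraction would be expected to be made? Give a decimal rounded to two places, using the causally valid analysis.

Santos is higher inside every game venue stratum but Garcia is higher in aggregate. Whether to stratify depends on how game venue relates to the player.
Game venue is set before the player has any effect — it is not caused by the player — and it independently drives the outcome. That makes it a confounder, so the causal comparison is within game venue levels.
Standardising Santos to the population game venue mix: 0.246·50/77 + 0.334·123/240 + 0.420·165/403 = 0.503.

0.50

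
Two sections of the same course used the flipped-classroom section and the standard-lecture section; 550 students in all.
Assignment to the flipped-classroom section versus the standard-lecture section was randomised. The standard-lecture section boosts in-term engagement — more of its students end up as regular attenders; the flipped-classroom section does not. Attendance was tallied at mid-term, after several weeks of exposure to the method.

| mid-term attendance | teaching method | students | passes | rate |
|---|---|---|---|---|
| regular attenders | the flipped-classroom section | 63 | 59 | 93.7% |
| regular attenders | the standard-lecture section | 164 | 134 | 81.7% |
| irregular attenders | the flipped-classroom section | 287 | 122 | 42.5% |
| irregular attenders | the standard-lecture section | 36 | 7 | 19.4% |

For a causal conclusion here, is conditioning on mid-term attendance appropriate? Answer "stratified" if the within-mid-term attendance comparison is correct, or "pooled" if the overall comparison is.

the flipped-classroom section is higher inside every mid-term attendance stratum but the standard-lecture section is higher in aggregate. Whether to stratify depends on how mid-term attendance relates to the teaching method.
Mid-term attendance is downstream of the teaching method. One should not condition on a consequence of treatment, so the overall rates are the right comparison.
Pooled: the flipped-classroom section 51.7% vs the standard-lecture section 70.5%; the standard-lecture section is higher overall.

pooled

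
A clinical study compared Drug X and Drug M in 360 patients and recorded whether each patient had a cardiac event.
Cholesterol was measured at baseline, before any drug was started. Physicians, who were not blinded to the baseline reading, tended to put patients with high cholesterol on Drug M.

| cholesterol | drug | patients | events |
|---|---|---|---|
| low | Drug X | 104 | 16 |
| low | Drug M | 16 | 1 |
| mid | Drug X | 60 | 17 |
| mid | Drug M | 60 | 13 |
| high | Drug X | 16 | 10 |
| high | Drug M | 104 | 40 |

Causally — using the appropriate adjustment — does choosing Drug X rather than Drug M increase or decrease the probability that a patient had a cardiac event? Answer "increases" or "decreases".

increases

Nothing the drug does changes cholesterol; the imbalance is an allocation artefact. With cholesterol also predicting the outcome, the pooled figure is confounded, and the within-stratum comparison is the causal one.
Within each level — low: 15.4% vs 6.2%; mid: 28.3% vs 21.7%; high: 62.5% vs 38.5% — Drug M is lower every time.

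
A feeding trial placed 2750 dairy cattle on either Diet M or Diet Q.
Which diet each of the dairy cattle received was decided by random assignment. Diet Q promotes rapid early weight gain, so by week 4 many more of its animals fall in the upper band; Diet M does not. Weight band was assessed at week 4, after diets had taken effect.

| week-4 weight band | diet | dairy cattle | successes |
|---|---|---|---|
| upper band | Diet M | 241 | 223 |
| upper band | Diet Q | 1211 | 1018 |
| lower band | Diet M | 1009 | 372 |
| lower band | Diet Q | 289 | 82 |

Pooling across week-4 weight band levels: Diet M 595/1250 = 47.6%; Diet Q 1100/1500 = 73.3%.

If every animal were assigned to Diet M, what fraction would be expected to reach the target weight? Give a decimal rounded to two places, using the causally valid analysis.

0.48

Because the diet influences week-4 weight band, week-4 weight band is a post-treatment mediator, not a confounder. Stratifying on it would bias the estimate; the causal effect is the crude pooled difference.
So P(outcome | do(Diet M)) is just the pooled rate for Diet M: 595/1250 = 0.476.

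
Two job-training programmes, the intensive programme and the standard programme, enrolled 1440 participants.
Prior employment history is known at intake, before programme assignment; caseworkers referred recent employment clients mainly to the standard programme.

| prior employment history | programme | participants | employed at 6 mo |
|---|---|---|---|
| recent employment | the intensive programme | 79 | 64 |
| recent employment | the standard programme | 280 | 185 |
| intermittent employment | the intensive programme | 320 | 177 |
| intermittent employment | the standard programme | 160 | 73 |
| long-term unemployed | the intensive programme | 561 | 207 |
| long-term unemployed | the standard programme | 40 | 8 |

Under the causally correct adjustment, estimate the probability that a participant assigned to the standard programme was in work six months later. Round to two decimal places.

The stratified and pooled comparisons disagree (the intensive programme wins within each prior employment history; the standard programme wins overall), so the answer turns on the causal role of prior employment history.
Prior employment history satisfies the back-door criterion: it is not a descendant of the programme, and it blocks the spurious path from programme to outcome. Adjusting for it (i.e., using the within-prior employment history rates) gives the causal effect.
Standardising the standard programme to the population prior employment history mix: 0.249·185/280 + 0.333·73/160 + 0.417·8/40 = 0.400.

0.40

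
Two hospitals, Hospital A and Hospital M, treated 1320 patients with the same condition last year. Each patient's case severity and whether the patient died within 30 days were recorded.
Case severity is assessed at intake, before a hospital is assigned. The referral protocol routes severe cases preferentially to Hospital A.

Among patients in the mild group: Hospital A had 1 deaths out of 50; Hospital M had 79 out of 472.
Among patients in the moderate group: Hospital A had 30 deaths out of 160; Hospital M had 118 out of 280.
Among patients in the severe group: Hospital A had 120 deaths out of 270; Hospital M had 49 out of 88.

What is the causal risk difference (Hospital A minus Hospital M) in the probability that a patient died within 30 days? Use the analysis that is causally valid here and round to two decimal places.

-0.17

Nothing the hospital does changes case severity; the imbalance is an allocation artefact. With case severity also predicting the outcome, the pooled figure is confounded, and the within-stratum comparison is the causal one.
Adjusting over the population distribution of case severity: 0.395·(0.020−0.167) + 0.333·(0.188−0.421) + 0.271·(0.444−0.557) = -0.167.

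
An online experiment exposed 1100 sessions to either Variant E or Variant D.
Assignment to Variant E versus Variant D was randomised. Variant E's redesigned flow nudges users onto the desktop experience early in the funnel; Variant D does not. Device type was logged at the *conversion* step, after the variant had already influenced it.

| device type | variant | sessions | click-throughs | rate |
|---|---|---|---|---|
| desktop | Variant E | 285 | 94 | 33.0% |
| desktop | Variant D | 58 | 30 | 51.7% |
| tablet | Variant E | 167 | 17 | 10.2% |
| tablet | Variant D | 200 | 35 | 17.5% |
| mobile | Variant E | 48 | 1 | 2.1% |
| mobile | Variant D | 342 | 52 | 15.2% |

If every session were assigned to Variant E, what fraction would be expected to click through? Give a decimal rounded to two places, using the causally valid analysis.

Within every device type level Variant D has the higher rate, yet pooled Variant E does — Simpson's reversal.
Stratifying would compare variants among sessions the variants themselves sorted into device type groups — a form of selection on an intermediate. The unconditioned pooled rates give the total causal effect.
So P(outcome | do(Variant E)) is just the pooled rate for Variant E: 112/500 = 0.224.

0.22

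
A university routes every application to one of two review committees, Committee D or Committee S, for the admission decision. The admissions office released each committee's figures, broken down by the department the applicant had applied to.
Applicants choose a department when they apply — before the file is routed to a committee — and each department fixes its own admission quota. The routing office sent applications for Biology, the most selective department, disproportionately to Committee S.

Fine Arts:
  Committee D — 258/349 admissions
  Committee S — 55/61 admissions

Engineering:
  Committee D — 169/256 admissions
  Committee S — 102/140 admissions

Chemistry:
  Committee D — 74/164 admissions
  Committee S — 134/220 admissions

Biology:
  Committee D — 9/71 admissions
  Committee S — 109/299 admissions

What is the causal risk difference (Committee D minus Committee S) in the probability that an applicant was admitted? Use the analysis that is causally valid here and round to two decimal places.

-0.16

Here department is a common cause — it drives both which review committee a case falls under and the outcome. The crude comparison mixes populations; the stratum-specific rates are the causally relevant ones.
Adjusting over the population distribution of department: 0.263·(0.739−0.902) + 0.254·(0.660−0.729) + 0.246·(0.451−0.609) + 0.237·(0.127−0.365) = -0.155.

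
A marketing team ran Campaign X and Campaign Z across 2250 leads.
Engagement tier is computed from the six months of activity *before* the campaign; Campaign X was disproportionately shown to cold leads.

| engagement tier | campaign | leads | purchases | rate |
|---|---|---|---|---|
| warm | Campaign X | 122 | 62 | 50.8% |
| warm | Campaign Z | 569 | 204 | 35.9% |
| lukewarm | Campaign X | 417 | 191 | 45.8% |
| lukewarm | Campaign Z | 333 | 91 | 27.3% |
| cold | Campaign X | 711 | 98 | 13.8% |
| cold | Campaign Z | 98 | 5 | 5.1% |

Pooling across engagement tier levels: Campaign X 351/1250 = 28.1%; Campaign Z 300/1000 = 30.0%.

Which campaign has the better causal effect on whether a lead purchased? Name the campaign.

Campaign X

Engagement tier is set before the campaign has any effect — it is not caused by the campaign — and it independently drives the outcome. That makes it a confounder, so the causal comparison is within engagement tier levels.
Within each level — warm: 50.8% vs 35.9%; lukewarm: 45.8% vs 27.3%; cold: 13.8% vs 5.1% — Campaign X is higher every time.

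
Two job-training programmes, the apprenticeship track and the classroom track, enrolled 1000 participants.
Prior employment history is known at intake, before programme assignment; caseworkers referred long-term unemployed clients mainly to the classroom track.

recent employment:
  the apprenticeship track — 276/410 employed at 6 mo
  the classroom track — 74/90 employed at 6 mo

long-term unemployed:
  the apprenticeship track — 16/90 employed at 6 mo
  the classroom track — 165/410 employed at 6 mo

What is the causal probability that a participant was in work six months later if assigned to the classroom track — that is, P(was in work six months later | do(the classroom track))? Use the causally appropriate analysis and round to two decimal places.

0.61

Here prior employment history is a common cause — it drives both which programme a case falls under and the outcome. The crude comparison mixes populations; the stratum-specific rates are the causally relevant ones.
Standardising the classroom track to the population prior employment history mix: 0.500·74/90 + 0.500·165/410 = 0.612.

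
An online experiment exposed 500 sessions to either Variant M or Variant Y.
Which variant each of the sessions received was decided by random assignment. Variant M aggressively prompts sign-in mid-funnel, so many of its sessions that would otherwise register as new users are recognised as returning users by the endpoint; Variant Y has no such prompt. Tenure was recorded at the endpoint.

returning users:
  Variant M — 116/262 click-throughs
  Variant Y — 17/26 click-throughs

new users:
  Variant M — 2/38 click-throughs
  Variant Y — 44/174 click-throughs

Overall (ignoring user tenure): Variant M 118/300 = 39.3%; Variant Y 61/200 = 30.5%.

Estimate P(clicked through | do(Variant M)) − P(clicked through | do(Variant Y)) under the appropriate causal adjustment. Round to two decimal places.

Because the variant influences user tenure, user tenure is a post-treatment mediator, not a confounder. Stratifying on it would bias the estimate; the causal effect is the crude pooled difference.
The causal difference is the pooled difference: 0.393 − 0.305 = +0.088.

+0.09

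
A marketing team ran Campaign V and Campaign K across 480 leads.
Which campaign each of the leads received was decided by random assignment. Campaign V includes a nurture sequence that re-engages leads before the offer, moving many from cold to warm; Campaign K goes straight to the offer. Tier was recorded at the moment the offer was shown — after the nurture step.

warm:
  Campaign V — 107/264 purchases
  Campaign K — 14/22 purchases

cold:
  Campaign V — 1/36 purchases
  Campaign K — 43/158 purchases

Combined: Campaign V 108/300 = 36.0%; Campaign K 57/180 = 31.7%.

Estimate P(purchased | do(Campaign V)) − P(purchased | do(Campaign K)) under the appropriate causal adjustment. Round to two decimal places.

Engagement tier lies on the pathway campaign → engagement tier → outcome, so adjusting for it blocks the indirect effect. For the total causal effect of campaign, use the unadjusted pooled rates.
The causal difference is the pooled difference: 0.360 − 0.317 = +0.043.

+0.04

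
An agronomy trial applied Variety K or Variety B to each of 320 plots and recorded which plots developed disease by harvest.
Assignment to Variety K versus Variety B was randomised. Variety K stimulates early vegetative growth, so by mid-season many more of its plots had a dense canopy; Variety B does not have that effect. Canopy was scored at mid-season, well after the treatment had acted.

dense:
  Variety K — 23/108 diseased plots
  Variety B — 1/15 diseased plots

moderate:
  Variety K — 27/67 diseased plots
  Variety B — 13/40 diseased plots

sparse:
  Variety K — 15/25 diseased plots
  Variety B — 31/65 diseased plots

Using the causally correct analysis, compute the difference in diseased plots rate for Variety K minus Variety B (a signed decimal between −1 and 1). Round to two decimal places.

Mid-season canopy here is a post-treatment variable shaped by the variety; conditioning on it would introduce bias rather than remove it. The overall comparison is the causal one.
The causal difference is the pooled difference: 0.325 − 0.375 = -0.050.

-0.05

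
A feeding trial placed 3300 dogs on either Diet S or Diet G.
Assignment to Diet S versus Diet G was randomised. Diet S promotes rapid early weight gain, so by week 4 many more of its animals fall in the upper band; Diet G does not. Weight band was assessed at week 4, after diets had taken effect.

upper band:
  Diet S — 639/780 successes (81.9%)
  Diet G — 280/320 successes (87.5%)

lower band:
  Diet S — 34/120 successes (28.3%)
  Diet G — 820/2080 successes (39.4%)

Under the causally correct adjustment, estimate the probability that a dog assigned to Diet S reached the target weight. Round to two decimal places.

0.75

Within every week-4 weight band level Diet G has the higher rate, yet pooled Diet S does — Simpson's reversal.
The distribution of week-4 weight band is itself part of what the diet does — it is an intermediate outcome. Holding it fixed would remove that part of the effect; the total effect is the pooled difference.
So P(outcome | do(Diet S)) is just the pooled rate for Diet S: 673/900 = 0.748.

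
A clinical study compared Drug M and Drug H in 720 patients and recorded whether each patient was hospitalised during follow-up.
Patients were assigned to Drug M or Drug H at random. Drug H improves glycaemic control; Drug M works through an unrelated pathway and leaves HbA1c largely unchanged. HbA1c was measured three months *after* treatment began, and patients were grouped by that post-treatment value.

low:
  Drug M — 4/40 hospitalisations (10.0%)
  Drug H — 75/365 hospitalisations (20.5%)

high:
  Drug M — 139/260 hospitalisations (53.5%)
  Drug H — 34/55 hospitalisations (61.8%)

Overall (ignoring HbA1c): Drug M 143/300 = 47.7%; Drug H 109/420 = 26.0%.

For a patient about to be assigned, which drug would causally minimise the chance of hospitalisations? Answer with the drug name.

The distribution of HbA1c is itself part of what the drug does — it is an intermediate outcome. Holding it fixed would remove that part of the effect; the total effect is the pooled difference.
Pooled: Drug M 47.7% vs Drug H 26.0%; Drug H is lower overall.

Drug H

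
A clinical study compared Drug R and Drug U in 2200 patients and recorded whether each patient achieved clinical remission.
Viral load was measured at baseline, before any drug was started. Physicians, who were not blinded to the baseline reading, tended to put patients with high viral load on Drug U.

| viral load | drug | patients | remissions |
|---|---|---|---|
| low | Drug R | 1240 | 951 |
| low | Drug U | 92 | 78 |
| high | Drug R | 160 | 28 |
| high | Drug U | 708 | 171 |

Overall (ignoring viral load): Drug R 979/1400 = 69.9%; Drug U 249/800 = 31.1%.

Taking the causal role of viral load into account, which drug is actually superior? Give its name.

Drug U

Nothing the drug does changes viral load; the imbalance is an allocation artefact. With viral load also predicting the outcome, the pooled figure is confounded, and the within-stratum comparison is the causal one.
Within each level — low: 76.7% vs 84.8%; high: 17.5% vs 24.2% — Drug U is higher every time.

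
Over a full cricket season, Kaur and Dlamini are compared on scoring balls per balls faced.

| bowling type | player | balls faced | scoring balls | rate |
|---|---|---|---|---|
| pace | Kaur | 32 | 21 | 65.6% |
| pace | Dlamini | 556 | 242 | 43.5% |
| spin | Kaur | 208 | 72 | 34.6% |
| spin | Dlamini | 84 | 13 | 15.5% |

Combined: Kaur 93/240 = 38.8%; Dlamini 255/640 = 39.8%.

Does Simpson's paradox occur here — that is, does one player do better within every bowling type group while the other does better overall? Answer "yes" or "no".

Within each bowling type level (pace 65.6% vs 43.5%; spin 34.6% vs 15.5%), Kaur has the higher rate every time. Pooled: 38.8% vs 39.8% — Dlamini has the higher rate overall. The two comparisons disagree.

yes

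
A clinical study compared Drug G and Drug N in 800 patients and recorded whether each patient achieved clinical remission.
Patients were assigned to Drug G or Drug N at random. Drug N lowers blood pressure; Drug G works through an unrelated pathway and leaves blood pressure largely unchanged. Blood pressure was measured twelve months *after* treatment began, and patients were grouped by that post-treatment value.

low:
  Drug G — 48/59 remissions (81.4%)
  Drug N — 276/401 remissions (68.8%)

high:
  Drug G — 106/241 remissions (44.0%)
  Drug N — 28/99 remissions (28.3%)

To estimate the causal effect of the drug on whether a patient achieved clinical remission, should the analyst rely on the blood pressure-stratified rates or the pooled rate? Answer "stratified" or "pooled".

pooled

Drug G is higher inside every blood pressure stratum but Drug N is higher in aggregate. Whether to stratify depends on how blood pressure relates to the drug.
Blood pressure here is a post-treatment variable shaped by the drug; conditioning on it would introduce bias rather than remove it. The overall comparison is the causal one.
Pooled: Drug G 51.3% vs Drug N 60.8%; Drug N is higher overall.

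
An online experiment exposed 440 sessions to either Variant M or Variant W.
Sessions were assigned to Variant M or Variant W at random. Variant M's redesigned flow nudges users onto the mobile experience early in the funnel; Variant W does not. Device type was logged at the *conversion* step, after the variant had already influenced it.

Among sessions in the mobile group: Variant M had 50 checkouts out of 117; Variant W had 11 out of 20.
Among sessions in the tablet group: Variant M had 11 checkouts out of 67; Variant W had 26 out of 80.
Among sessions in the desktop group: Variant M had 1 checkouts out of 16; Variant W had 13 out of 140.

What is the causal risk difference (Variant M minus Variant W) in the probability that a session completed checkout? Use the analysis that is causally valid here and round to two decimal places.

The device type-specific comparison favours Variant W throughout, but the pooled figures favour Variant M. The question is whether to condition on device type.
The distribution of device type is itself part of what the variant does — it is an intermediate outcome. Holding it fixed would remove that part of the effect; the total effect is the pooled difference.
The causal difference is the pooled difference: 0.310 − 0.208 = +0.102.

+0.10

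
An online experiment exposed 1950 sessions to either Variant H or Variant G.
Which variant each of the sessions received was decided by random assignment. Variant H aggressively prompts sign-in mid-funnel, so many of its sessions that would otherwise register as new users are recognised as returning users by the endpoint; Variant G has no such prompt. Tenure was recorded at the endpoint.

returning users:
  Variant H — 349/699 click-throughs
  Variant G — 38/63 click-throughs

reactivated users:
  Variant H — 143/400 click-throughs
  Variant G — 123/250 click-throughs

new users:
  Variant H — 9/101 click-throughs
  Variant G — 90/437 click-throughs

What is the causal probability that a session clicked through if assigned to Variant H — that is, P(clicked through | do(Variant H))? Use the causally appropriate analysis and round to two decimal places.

0.42

Variant G is higher inside every user tenure stratum but Variant H is higher in aggregate. Whether to stratify depends on how user tenure relates to the variant.
The distribution of user tenure is itself part of what the variant does — it is an intermediate outcome. Holding it fixed would remove that part of the effect; the total effect is the pooled difference.
So P(outcome | do(Variant H)) is just the pooled rate for Variant H: 501/1200 = 0.417.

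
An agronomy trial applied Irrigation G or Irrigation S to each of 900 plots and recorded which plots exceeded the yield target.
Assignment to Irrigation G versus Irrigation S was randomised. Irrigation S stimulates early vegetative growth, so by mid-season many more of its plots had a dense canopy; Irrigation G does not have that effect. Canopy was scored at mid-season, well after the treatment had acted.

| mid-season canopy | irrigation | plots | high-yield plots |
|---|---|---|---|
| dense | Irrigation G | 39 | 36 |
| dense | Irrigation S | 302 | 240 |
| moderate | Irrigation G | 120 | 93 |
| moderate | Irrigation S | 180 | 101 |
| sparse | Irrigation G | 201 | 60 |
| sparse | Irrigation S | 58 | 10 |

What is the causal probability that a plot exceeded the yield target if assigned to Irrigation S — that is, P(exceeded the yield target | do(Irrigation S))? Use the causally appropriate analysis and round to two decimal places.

0.65

Mid-season canopy here is a post-treatment variable shaped by the irrigation; conditioning on it would introduce bias rather than remove it. The overall comparison is the causal one.
So P(outcome | do(Irrigation S)) is just the pooled rate for Irrigation S: 351/540 = 0.650.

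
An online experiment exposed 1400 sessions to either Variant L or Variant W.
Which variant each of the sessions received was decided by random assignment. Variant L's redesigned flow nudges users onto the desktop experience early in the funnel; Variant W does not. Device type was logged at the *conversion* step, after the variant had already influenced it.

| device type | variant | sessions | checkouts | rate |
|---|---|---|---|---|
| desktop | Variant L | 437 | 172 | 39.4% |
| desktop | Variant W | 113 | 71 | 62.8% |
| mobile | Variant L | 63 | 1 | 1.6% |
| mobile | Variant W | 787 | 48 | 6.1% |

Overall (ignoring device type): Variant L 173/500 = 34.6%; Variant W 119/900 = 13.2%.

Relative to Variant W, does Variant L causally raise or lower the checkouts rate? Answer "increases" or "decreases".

The stratified and pooled comparisons disagree (Variant W wins within each device type; Variant L wins overall), so the answer turns on the causal role of device type.
Device type here is a post-treatment variable shaped by the variant; conditioning on it would introduce bias rather than remove it. The overall comparison is the causal one.
Pooled: Variant L 34.6% vs Variant W 13.2%; Variant L is higher overall.

increases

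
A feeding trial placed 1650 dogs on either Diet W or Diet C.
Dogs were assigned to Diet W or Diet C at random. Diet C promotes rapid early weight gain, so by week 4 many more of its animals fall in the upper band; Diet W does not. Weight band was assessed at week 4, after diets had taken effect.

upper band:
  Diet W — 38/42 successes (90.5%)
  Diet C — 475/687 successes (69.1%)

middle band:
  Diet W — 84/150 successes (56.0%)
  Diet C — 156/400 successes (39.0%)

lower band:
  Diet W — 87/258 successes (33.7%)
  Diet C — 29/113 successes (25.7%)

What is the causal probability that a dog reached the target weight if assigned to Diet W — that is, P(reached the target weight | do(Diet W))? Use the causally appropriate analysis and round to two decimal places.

Within every week-4 weight band level Diet W has the higher rate, yet pooled Diet C does — Simpson's reversal.
Because the diet influences week-4 weight band, week-4 weight band is a post-treatment mediator, not a confounder. Stratifying on it would bias the estimate; the causal effect is the crude pooled difference.
So P(outcome | do(Diet W)) is just the pooled rate for Diet W: 209/450 = 0.464.

0.46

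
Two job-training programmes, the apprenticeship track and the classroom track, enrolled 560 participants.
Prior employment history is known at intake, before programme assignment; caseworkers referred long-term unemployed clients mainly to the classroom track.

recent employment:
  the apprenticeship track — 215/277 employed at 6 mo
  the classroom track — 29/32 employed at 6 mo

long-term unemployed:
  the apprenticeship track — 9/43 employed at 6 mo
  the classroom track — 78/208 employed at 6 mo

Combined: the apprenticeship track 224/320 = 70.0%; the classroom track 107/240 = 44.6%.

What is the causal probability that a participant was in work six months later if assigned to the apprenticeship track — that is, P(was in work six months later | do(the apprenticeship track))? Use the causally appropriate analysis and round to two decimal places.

Prior employment history satisfies the back-door criterion: it is not a descendant of the programme, and it blocks the spurious path from programme to outcome. Adjusting for it (i.e., using the within-prior employment history rates) gives the causal effect.
Standardising the apprenticeship track to the population prior employment history mix: 0.552·215/277 + 0.448·9/43 = 0.522.

0.52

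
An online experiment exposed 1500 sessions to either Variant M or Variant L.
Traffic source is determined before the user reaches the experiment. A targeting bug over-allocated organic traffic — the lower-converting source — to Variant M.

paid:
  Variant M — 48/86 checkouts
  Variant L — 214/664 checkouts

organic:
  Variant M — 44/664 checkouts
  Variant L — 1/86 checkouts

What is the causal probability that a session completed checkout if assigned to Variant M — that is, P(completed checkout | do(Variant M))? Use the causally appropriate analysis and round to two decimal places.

0.31

Here traffic source is a common cause — it drives both which variant a case falls under and the outcome. The crude comparison mixes populations; the stratum-specific rates are the causally relevant ones.
Standardising Variant M to the population traffic source mix: 0.500·48/86 + 0.500·44/664 = 0.312.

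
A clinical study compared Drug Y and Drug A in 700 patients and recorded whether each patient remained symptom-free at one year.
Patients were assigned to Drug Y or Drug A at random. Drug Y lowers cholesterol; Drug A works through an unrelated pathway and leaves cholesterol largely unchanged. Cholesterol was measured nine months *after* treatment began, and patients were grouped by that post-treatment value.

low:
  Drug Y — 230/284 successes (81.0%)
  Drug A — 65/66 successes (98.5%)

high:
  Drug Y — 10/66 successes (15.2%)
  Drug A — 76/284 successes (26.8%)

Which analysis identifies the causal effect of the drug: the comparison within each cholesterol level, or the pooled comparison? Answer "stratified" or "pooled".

pooled

The stratified and pooled comparisons disagree (Drug A wins within each cholesterol; Drug Y wins overall), so the answer turns on the causal role of cholesterol.
Because the drug influences cholesterol, cholesterol is a post-treatment mediator, not a confounder. Stratifying on it would bias the estimate; the causal effect is the crude pooled difference.
Pooled: Drug Y 68.6% vs Drug A 40.3%; Drug Y is higher overall.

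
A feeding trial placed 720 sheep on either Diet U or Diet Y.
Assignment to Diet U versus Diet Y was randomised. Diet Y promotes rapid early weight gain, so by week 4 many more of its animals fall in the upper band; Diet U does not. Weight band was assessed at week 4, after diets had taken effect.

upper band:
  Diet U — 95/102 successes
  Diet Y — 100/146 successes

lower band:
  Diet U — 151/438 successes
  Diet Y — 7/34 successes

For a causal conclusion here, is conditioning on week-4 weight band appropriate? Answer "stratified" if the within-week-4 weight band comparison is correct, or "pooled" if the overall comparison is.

pooled

Because the diet influences week-4 weight band, week-4 weight band is a post-treatment mediator, not a confounder. Stratifying on it would bias the estimate; the causal effect is the crude pooled difference.
Pooled: Diet U 45.6% vs Diet Y 59.4%; Diet Y is higher overall.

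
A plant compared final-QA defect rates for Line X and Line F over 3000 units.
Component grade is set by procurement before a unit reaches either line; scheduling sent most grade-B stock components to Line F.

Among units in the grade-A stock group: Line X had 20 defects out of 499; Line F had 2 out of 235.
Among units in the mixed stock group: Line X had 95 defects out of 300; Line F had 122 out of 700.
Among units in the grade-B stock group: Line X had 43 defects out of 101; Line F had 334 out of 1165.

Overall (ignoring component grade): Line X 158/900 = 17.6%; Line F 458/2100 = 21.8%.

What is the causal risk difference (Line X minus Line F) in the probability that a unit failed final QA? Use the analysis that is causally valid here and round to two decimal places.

Nothing the line does changes component grade; the imbalance is an allocation artefact. With component grade also predicting the outcome, the pooled figure is confounded, and the within-stratum comparison is the causal one.
Adjusting over the population distribution of component grade: 0.245·(0.040−0.009) + 0.333·(0.317−0.174) + 0.422·(0.426−0.287) = +0.114.

+0.11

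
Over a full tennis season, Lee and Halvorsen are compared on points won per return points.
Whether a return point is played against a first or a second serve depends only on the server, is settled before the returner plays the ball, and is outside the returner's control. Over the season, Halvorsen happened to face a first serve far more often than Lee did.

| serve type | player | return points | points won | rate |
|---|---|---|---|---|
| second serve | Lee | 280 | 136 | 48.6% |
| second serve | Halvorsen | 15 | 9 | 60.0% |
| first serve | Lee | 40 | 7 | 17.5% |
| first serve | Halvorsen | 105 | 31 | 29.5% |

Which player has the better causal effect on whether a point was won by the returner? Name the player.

The serve type-specific comparison favours Halvorsen throughout, but the pooled figures favour Lee. The question is whether to condition on serve type.
Serve type differs across players for reasons unrelated to any effect of the player itself, and it separately predicts the outcome — a classic confounder. We must compare within serve type levels.
Within each level — second serve: 48.6% vs 60.0%; first serve: 17.5% vs 29.5% — Halvorsen is higher every time.

Halvorsen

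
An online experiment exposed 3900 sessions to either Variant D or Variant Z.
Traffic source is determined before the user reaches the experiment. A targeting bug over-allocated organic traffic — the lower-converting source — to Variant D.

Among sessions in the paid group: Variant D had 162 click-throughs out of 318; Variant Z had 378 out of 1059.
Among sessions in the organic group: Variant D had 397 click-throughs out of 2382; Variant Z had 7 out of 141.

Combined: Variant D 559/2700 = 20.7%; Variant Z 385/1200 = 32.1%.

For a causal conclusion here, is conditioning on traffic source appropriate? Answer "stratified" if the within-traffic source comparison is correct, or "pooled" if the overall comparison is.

stratified

Traffic source satisfies the back-door criterion: it is not a descendant of the variant, and it blocks the spurious path from variant to outcome. Adjusting for it (i.e., using the within-traffic source rates) gives the causal effect.
Within each level — paid: 50.9% vs 35.7%; organic: 16.7% vs 5.0% — Variant D is higher every time.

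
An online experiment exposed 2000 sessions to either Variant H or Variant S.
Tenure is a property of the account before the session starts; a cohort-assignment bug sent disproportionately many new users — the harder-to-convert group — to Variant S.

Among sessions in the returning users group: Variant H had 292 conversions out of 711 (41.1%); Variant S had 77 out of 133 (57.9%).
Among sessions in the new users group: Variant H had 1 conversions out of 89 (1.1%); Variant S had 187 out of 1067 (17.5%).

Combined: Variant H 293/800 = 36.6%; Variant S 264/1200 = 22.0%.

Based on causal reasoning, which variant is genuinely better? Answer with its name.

User tenure is set before the variant has any effect — it is not caused by the variant — and it independently drives the outcome. That makes it a confounder, so the causal comparison is within user tenure levels.
Within each level — returning users: 41.1% vs 57.9%; new users: 1.1% vs 17.5% — Variant S is higher every time.

Variant S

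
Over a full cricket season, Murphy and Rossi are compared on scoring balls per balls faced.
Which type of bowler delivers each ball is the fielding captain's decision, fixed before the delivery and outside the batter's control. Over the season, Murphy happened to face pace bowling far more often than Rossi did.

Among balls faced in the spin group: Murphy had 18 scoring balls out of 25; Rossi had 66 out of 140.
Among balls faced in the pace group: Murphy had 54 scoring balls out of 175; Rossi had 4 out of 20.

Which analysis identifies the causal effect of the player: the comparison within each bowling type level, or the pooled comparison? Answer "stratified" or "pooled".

Nothing the player does changes bowling type; the imbalance is an allocation artefact. With bowling type also predicting the outcome, the pooled figure is confounded, and the within-stratum comparison is the causal one.
Within each level — spin: 72.0% vs 47.1%; pace: 30.9% vs 20.0% — Murphy is higher every time.

stratified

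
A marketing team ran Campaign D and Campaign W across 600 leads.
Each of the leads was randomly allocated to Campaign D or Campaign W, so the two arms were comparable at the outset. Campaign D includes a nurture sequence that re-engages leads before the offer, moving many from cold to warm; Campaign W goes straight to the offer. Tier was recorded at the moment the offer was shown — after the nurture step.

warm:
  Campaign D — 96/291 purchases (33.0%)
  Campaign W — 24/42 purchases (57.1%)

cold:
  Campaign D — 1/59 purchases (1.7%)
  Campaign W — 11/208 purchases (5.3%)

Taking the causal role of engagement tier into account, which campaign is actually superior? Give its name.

Because the campaign influences engagement tier, engagement tier is a post-treatment mediator, not a confounder. Stratifying on it would bias the estimate; the causal effect is the crude pooled difference.
Pooled: Campaign D 27.7% vs Campaign W 14.0%; Campaign D is higher overall.

Campaign D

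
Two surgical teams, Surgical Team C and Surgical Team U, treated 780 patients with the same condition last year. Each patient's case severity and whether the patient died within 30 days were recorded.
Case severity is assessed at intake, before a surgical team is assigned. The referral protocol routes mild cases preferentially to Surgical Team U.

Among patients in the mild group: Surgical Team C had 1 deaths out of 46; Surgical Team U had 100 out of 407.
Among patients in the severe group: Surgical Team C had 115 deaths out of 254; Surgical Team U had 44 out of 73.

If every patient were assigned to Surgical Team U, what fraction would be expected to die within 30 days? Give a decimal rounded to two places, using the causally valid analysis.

0.40

Within every case severity level Surgical Team C has the lower rate, yet pooled Surgical Team U does — Simpson's reversal.
Here case severity is a common cause — it drives both which surgical team a case falls under and the outcome. The crude comparison mixes populations; the stratum-specific rates are the causally relevant ones.
Standardising Surgical Team U to the population case severity mix: 0.581·100/407 + 0.419·44/73 = 0.395.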